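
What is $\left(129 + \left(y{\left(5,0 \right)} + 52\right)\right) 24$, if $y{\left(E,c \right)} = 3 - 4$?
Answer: $4320$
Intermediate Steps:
$y{\left(E,c \right)} = -1$ ($y{\left(E,c \right)} = 3 - 4 = -1$)
$\left(129 + \left(y{\left(5,0 \right)} + 52\right)\right) 24 = \left(129 + \left(-1 + 52\right)\right) 24 = \left(129 + 51\right) 24 = 180 \cdot 24 = 4320$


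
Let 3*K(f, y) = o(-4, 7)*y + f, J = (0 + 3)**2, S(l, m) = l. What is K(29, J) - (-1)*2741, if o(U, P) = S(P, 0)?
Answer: 8315/3 ≈ 2771.7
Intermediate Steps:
o(U, P) = P
J = 9 (J = 3**2 = 9)
K(f, y) = f/3 + 7*y/3 (K(f, y) = (7*y + f)/3 = (f + 7*y)/3 = f/3 + 7*y/3)
K(29, J) - (-1)*2741 = ((1/3)*29 + (7/3)*9) - (-1)*2741 = (29/3 + 21) - 1*(-2741) = 92/3 + 2741 = 8315/3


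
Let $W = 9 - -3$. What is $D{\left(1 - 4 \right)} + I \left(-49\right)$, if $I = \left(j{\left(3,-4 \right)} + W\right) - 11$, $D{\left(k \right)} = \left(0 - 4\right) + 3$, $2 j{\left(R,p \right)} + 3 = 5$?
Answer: $-99$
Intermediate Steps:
$j{\left(R,p \right)} = 1$ ($j{\left(R,p \right)} = - \frac{3}{2} + \frac{1}{2} \cdot 5 = - \frac{3}{2} + \frac{5}{2} = 1$)
$W = 12$ ($W = 9 + 3 = 12$)
$D{\left(k \right)} = -1$ ($D{\left(k \right)} = -4 + 3 = -1$)
$I = 2$ ($I = \left(1 + 12\right) - 11 = 13 - 11 = 2$)
$D{\left(1 - 4 \right)} + I \left(-49\right) = -1 + 2 \left(-49\right) = -1 - 98 = -99$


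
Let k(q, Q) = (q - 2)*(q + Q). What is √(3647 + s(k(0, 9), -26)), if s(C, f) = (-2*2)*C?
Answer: √3719 ≈ 60.984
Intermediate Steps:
k(q, Q) = (-2 + q)*(Q + q)
s(C, f) = -4*C
√(3647 + s(k(0, 9), -26)) = √(3647 - 4*(0² - 2*9 - 2*0 + 9*0)) = √(3647 - 4*(0 - 18 + 0 + 0)) = √(3647 - 4*(-18)) = √(3647 + 72) = √3719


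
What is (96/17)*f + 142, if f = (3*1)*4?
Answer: 3566/17 ≈ 209.76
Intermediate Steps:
f = 12 (f = 3*4 = 12)
(96/17)*f + 142 = (96/17)*12 + 142 = 1152/17 + 142 = 3566/17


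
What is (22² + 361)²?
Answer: 714025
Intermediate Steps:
(22² + 361)² = (484 + 361)² = 845² = 714025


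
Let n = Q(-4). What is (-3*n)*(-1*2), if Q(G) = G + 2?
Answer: -12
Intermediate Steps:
Q(G) = 2 + G
n = -2 (n = 2 - 4 = -2)
(-3*n)*(-1*2) = (-3*(-2))*(-1*2) = 6*(-2) = -12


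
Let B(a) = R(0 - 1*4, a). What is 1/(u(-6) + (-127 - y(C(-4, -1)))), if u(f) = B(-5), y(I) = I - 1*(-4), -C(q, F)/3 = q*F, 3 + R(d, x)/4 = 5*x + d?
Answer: -1/247 ≈ -0.0040486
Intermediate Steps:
R(d, x) = -12 + 4*d + 20*x (R(d, x) = -12 + 4*(5*x + d) = -12 + 4*(d + 5*x) = -12 + (4*d + 20*x) = -12 + 4*d + 20*x)
B(a) = -28 + 20*a (B(a) = -12 + 4*(0 - 1*4) + 20*a = -12 + 4*(0 - 4) + 20*a = -12 + 4*(-4) + 20*a = -12 - 16 + 20*a = -28 + 20*a)
C(q, F) = -3*F*q (C(q, F) = -3*q*F = -3*F*q)
y(I) = 4 + I (y(I) = I + 4 = 4 + I)
u(f) = -128 (u(f) = -28 + 20*(-5) = -28 - 100 = -128)
1/(u(-6) + (-127 - y(C(-4, -1)))) = 1/(-128 + (-127 - (4 - 3*(-1)*(-4)))) = 1/(-128 + (-127 - (4 - 12))) = 1/(-128 + (-127 - 1*(-8))) = 1/(-128 + (-127 + 8)) = 1/(-128 - 119) = 1/(-247) = -1/247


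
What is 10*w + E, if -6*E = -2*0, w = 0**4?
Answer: 0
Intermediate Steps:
w = 0
E = 0 (E = -(-1)*0/3 = -1/6*0 = 0)
10*w + E = 10*0 + 0 = 0 + 0 = 0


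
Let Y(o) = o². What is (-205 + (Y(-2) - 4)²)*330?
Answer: -67650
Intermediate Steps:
(-205 + (Y(-2) - 4)²)*330 = (-205 + ((-2)² - 4)²)*330 = (-205 + (4 - 4)²)*330 = (-205 + 0²)*330 = (-205 + 0)*330 = -205*330 = -67650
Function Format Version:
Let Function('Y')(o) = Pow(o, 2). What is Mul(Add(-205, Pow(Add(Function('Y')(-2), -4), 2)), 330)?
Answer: -67650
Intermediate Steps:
Mul(Add(-205, Pow(Add(Function('Y')(-2), -4), 2)), 330) = Mul(Add(-205, Pow(Add(Pow(-2, 2), -4), 2)), 330) = Mul(Add(-205, Pow(Add(4, -4), 2)), 330) = Mul(Add(-205, Pow(0, 2)), 330) = Mul(Add(-205, 0), 330) = Mul(-205, 330) = -67650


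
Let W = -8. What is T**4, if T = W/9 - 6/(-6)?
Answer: 1/6561 ≈ 0.00015242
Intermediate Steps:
T = 1/9 (T = -8/9 - 6/(-6) = -8*1/9 - 6*(-1/6) = -8/9 + 1 = 1/9 ≈ 0.11111)
T**4 = (1/9)**4 = 1/6561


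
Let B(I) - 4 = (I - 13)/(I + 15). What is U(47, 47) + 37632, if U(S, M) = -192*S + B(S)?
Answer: 886989/31 ≈ 28613.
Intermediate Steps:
B(I) = 4 + (-13 + I)/(15 + I) (B(I) = 4 + (I - 13)/(I + 15) = 4 + (-13 + I)/(15 + I))
U(S, M) = -192*S + (47 + 5*S)/(15 + S)
U(47, 47) + 37632 = (47 - 2875*47 - 192*47²)/(15 + 47) + 37632 = (47 - 135125 - 192*2209)/62 + 37632 = (47 - 135125 - 424128)/62 + 37632 = (1/62)*(-559206) + 37632 = -279603/31 + 37632 = 886989/31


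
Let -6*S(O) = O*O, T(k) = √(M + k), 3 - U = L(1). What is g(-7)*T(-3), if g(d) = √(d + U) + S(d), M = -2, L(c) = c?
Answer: -5 - 49*I*√5/6 ≈ -5.0 - 18.261*I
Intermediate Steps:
U = 2 (U = 3 - 1*1 = 3 - 1 = 2)
T(k) = √(-2 + k)
S(O) = -O²/6 (S(O) = -O*O/6 = -O²/6)
g(d) = √(2 + d) - d²/6 (g(d) = √(d + 2) - d²/6 = √(2 + d) - d²/6)
g(-7)*T(-3) = (√(2 - 7) - ⅙*(-7)²)*√(-2 - 3) = (√(-5) - ⅙*49)*√(-5) = (I*√5 - 49/6)*(I*√5) = (-49/6 + I*√5)*(I*√5) = I*√5*(-49/6 + I*√5)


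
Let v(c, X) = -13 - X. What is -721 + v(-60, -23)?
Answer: -711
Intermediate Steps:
-721 + v(-60, -23) = -721 + (-13 - 1*(-23)) = -721 + (-13 + 23) = -721 + 10 = -711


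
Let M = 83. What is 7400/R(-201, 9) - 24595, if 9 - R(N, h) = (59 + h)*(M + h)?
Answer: -153652365/6247 ≈ -24596.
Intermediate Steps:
R(N, h) = 9 - (59 + h)*(83 + h)
7400/R(-201, 9) - 24595 = 7400/(-4888 - 1*9² - 142*9) - 24595 = 7400/(-4888 - 1*81 - 1278) - 24595 = 7400/(-4888 - 81 - 1278) - 24595 = 7400/(-6247) - 24595 = 7400*(-1/6247) - 24595 = -7400/6247 - 24595 = -153652365/6247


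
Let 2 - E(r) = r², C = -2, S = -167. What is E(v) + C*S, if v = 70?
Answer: -4564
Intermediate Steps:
E(r) = 2 - r²
E(v) + C*S = (2 - 1*70²) - 2*(-167) = (2 - 1*4900) + 334 = (2 - 4900) + 334 = -4898 + 334 = -4564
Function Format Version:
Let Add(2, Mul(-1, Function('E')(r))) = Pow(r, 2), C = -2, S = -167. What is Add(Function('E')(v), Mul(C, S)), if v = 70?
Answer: -4564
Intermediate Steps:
Function('E')(r) = Add(2, Mul(-1, Pow(r, 2)))
Add(Function('E')(v), Mul(C, S)) = Add(Add(2, Mul(-1, Pow(70, 2))), Mul(-2, -167)) = Add(Add(2, Mul(-1, 4900)), 334) = Add(Add(2, -4900), 334) = Add(-4898, 334) = -4564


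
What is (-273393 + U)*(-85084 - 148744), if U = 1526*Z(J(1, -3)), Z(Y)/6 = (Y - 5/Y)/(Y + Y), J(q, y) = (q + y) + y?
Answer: 315352833684/5 ≈ 6.3071e+10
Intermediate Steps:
J(q, y) = q + 2*y
Z(Y) = 3*(Y - 5/Y)/Y (Z(Y) = 6*((Y - 5/Y)/(Y + Y)) = 6*((Y - 5/Y)/((2*Y))) = 6*((Y - 5/Y)*(1/(2*Y))) = 6*((Y - 5/Y)/(2*Y)) = 3*(Y - 5/Y)/Y)
U = 18312/5 (U = 1526*(3 - 15/(1 + 2*(-3))²) = 1526*(3 - 15/(1 - 6)²) = 1526*(3 - 15/(-5)²) = 1526*(3 - 15*1/25) = 1526*(3 - ⅗) = 1526*(12/5) = 18312/5 ≈ 3662.4)
(-273393 + U)*(-85084 - 148744) = (-273393 + 18312/5)*(-85084 - 148744) = -1348653/5*(-233828) = 315352833684/5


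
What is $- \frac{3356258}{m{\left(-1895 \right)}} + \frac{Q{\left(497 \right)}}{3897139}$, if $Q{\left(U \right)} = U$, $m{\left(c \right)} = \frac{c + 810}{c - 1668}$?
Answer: $- \frac{6657620208366723}{604056545} \approx -1.1022 \cdot 10^{7}$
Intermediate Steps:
$m{\left(c \right)} = \frac{810 + c}{-1668 + c}$
$- \frac{3356258}{m{\left(-1895 \right)}} + \frac{Q{\left(497 \right)}}{3897139} = - \frac{3356258}{\frac{1}{-1668 - 1895} \left(810 - 1895\right)} + \frac{497}{3897139} = - \frac{3356258}{\frac{1}{-3563} \left(-1085\right)} + 497 \cdot \frac{1}{3897139} = - \frac{3356258}{\left(- \frac{1}{3563}\right) \left(-1085\right)} + \frac{497}{3897139} = - \frac{3356258}{\frac{155}{509}} + \frac{497}{3897139} = \left(-3356258\right) \frac{509}{155} + \frac{497}{3897139} = - \frac{1708335322}{155} + \frac{497}{3897139} = - \frac{6657620208366723}{604056545}$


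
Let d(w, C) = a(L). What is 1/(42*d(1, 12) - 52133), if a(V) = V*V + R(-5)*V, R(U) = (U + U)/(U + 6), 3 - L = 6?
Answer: -1/50495 ≈ -1.9804e-5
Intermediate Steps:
L = -3 (L = 3 - 1*6 = 3 - 6 = -3)
R(U) = 2*U/(6 + U) (R(U) = (2*U)/(6 + U) = 2*U/(6 + U))
a(V) = V² - 10*V (a(V) = V*V + (2*(-5)/(6 - 5))*V = V² + (2*(-5)/1)*V = V² + (2*(-5)*1)*V = V² - 10*V)
d(w, C) = 39 (d(w, C) = -3*(-10 - 3) = -3*(-13) = 39)
1/(42*d(1, 12) - 52133) = 1/(42*39 - 52133) = 1/(1638 - 52133) = 1/(-50495) = -1/50495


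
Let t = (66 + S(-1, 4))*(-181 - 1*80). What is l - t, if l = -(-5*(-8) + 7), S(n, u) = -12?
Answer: 14047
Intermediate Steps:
l = -47 (l = -(40 + 7) = -1*47 = -47)
t = -14094 (t = (66 - 12)*(-181 - 1*80) = 54*(-181 - 80) = 54*(-261) = -14094)
l - t = -47 - 1*(-14094) = -47 + 14094 = 14047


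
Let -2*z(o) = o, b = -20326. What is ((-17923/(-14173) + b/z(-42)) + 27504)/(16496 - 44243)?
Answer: -7898394017/8258422851 ≈ -0.95640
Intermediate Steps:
z(o) = -o/2
((-17923/(-14173) + b/z(-42)) + 27504)/(16496 - 44243) = ((-17923/(-14173) - 20326/((-½*(-42)))) + 27504)/(16496 - 44243) = ((-17923*(-1/14173) - 20326/21) + 27504)/(-27747) = ((17923/14173 - 20326*1/21) + 27504)*(-1/27747) = ((17923/14173 - 20326/21) + 27504)*(-1/27747) = (-287704015/297633 + 27504)*(-1/27747) = (7898394017/297633)*(-1/27747) = -7898394017/8258422851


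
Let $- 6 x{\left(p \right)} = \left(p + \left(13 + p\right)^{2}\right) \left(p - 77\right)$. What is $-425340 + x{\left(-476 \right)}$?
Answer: $\frac{115730789}{6} \approx 1.9288 \cdot 10^{7}$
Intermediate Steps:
$x{\left(p \right)} = - \frac{\left(-77 + p\right) \left(p + \left(13 + p\right)^{2}\right)}{6}$ ($x{\left(p \right)} = - \frac{\left(p + \left(13 + p\right)^{2}\right) \left(p - 77\right)}{6} = - \frac{\left(p + \left(13 + p\right)^{2}\right) \left(-77 + p\right)}{6} = - \frac{\left(-77 + p\right) \left(p + \left(13 + p\right)^{2}\right)}{6}$)
$-425340 + x{\left(-476 \right)} = -425340 + \left(\frac{13013}{6} - \frac{\left(-476\right)^{3}}{6} + \frac{25 \left(-476\right)^{2}}{3} + \frac{955}{3} \left(-476\right)\right) = -425340 + \left(\frac{13013}{6} - - \frac{53925088}{3} + \frac{25}{3} \cdot 226576 - \frac{454580}{3}\right) = -425340 + \left(\frac{13013}{6} + \frac{53925088}{3} + \frac{5664400}{3} - \frac{454580}{3}\right) = -425340 + \frac{118282829}{6} = \frac{115730789}{6}$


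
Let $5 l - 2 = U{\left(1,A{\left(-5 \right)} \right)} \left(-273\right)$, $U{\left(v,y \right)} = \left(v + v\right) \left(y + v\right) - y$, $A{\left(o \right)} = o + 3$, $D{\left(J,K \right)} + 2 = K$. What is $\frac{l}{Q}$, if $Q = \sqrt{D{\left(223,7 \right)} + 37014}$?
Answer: $\frac{2 \sqrt{37019}}{185095} \approx 0.002079$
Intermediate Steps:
$D{\left(J,K \right)} = -2 + K$
$A{\left(o \right)} = 3 + o$
$U{\left(v,y \right)} = - y + 2 v \left(v + y\right)$ ($U{\left(v,y \right)} = 2 v \left(v + y\right) - y = - y + 2 v \left(v + y\right)$)
$l = \frac{2}{5}$ ($l = \frac{2}{5} + \frac{\left(- (3 - 5) + 2 \cdot 1^{2} + 2 \cdot 1 \left(3 - 5\right)\right) \left(-273\right)}{5} = \frac{2}{5} + \frac{\left(\left(-1\right) \left(-2\right) + 2 \cdot 1 + 2 \cdot 1 \left(-2\right)\right) \left(-273\right)}{5} = \frac{2}{5} + \frac{\left(2 + 2 - 4\right) \left(-273\right)}{5} = \frac{2}{5} + \frac{0 \left(-273\right)}{5} = \frac{2}{5} + \frac{1}{5} \cdot 0 = \frac{2}{5} + 0 = \frac{2}{5} \approx 0.4$)
$Q = \sqrt{37019}$ ($Q = \sqrt{\left(-2 + 7\right) + 37014} = \sqrt{5 + 37014} = \sqrt{37019} \approx 192.4$)
$\frac{l}{Q} = \frac{2}{5 \sqrt{37019}} = \frac{2 \frac{\sqrt{37019}}{37019}}{5} = \frac{2 \sqrt{37019}}{185095}$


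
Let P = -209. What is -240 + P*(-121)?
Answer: 25049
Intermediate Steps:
-240 + P*(-121) = -240 - 209*(-121) = -240 + 25289 = 25049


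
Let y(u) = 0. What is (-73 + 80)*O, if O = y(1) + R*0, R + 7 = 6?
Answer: 0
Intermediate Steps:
R = -1 (R = -7 + 6 = -1)
O = 0 (O = 0 - 1*0 = 0 + 0 = 0)
(-73 + 80)*O = (-73 + 80)*0 = 7*0 = 0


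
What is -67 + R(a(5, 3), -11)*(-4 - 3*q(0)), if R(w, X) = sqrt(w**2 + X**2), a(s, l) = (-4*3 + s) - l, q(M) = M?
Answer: -67 - 4*sqrt(221) ≈ -126.46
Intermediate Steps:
a(s, l) = -12 + s - l (a(s, l) = (-12 + s) - l = -12 + s - l)
R(w, X) = sqrt(X**2 + w**2)
-67 + R(a(5, 3), -11)*(-4 - 3*q(0)) = -67 + sqrt((-11)**2 + (-12 + 5 - 1*3)**2)*(-4 - 3*0) = -67 + sqrt(121 + (-12 + 5 - 3)**2)*(-4 + 0) = -67 + sqrt(121 + (-10)**2)*(-4) = -67 + sqrt(121 + 100)*(-4) = -67 + sqrt(221)*(-4) = -67 - 4*sqrt(221)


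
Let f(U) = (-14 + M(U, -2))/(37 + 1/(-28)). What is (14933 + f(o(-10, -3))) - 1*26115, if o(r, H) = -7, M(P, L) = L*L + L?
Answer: -3857902/345 ≈ -11182.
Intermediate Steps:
M(P, L) = L + L² (M(P, L) = L² + L = L + L²)
f(U) = -112/345 (f(U) = (-14 - 2*(1 - 2))/(37 + 1/(-28)) = (-14 - 2*(-1))/(37 - 1/28) = (-14 + 2)/(1035/28) = -12*28/1035 = -112/345)
(14933 + f(o(-10, -3))) - 1*26115 = (14933 - 112/345) - 1*26115 = 5151773/345 - 26115 = -3857902/345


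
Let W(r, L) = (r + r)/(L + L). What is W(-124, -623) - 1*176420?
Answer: -109909536/623 ≈ -1.7642e+5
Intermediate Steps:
W(r, L) = r/L (W(r, L) = (2*r)/((2*L)) = (2*r)*(1/(2*L)) = r/L)
W(-124, -623) - 1*176420 = -124/(-623) - 1*176420 = -124*(-1/623) - 176420 = 124/623 - 176420 = -109909536/623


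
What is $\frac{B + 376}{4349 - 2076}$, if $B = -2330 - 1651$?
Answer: $- \frac{3605}{2273} \approx -1.586$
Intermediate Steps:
$B = -3981$
$\frac{B + 376}{4349 - 2076} = \frac{-3981 + 376}{4349 - 2076} = - \frac{3605}{2273}$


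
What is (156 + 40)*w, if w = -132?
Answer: -25872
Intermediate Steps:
(156 + 40)*w = (156 + 40)*(-132) = 196*(-132) = -25872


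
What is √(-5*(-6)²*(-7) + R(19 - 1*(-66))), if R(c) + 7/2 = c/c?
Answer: √5030/2 ≈ 35.461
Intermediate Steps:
R(c) = -5/2 (R(c) = -7/2 + c/c = -7/2 + 1 = -5/2)
√(-5*(-6)²*(-7) + R(19 - 1*(-66))) = √(-5*(-6)²*(-7) - 5/2) = √(-5*36*(-7) - 5/2) = √(-180*(-7) - 5/2) = √(1260 - 5/2) = √(2515/2) = √5030/2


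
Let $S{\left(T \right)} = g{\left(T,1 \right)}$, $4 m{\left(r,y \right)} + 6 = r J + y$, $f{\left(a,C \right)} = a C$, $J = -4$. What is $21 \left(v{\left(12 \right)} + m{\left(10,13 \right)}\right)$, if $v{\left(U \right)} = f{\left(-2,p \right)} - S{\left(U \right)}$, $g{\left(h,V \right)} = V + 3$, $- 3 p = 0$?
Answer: $- \frac{1029}{4} \approx -257.25$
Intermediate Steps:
$p = 0$ ($p = \left(- \frac{1}{3}\right) 0 = 0$)
$g{\left(h,V \right)} = 3 + V$
$f{\left(a,C \right)} = C a$
$m{\left(r,y \right)} = - \frac{3}{2} - r + \frac{y}{4}$ ($m{\left(r,y \right)} = - \frac{3}{2} + \frac{r \left(-4\right) + y}{4} = - \frac{3}{2} + \frac{- 4 r + y}{4} = - \frac{3}{2} + \frac{y - 4 r}{4} = - \frac{3}{2} - \left(r - \frac{y}{4}\right) = - \frac{3}{2} - r + \frac{y}{4}$)
$S{\left(T \right)} = 4$ ($S{\left(T \right)} = 3 + 1 = 4$)
$v{\left(U \right)} = -4$ ($v{\left(U \right)} = 0 \left(-2\right) - 4 = 0 - 4 = -4$)
$21 \left(v{\left(12 \right)} + m{\left(10,13 \right)}\right) = 21 \left(-4 - \frac{33}{4}\right) = 21 \left(- \frac{49}{4}\right) = - \frac{1029}{4}$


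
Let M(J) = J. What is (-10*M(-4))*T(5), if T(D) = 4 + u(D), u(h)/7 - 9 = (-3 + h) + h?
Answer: 4640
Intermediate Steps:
u(h) = 42 + 14*h (u(h) = 63 + 7*((-3 + h) + h) = 63 + 7*(-3 + 2*h) = 63 + (-21 + 14*h) = 42 + 14*h)
T(D) = 46 + 14*D (T(D) = 4 + (42 + 14*D) = 46 + 14*D)
(-10*M(-4))*T(5) = (-10*(-4))*(46 + 14*5) = 40*(46 + 70) = 40*116 = 4640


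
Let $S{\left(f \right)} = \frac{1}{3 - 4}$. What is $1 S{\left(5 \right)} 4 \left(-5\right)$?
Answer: $20$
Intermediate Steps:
$S{\left(f \right)} = -1$ ($S{\left(f \right)} = \frac{1}{-1} = -1$)
$1 S{\left(5 \right)} 4 \left(-5\right) = 1 \left(-1\right) 4 \left(-5\right) = 1 \left(\left(-4\right) \left(-5\right)\right) = 1 \cdot 20 = 20$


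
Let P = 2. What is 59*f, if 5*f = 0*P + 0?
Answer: 0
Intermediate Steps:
f = 0 (f = (0*2 + 0)/5 = (0 + 0)/5 = (⅕)*0 = 0)
59*f = 59*0 = 0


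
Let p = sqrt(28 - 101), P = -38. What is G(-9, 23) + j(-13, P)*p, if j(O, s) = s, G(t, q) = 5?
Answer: 5 - 38*I*sqrt(73) ≈ 5.0 - 324.67*I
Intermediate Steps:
p = I*sqrt(73) (p = sqrt(-73) = I*sqrt(73) ≈ 8.544*I)
G(-9, 23) + j(-13, P)*p = 5 - 38*I*sqrt(73)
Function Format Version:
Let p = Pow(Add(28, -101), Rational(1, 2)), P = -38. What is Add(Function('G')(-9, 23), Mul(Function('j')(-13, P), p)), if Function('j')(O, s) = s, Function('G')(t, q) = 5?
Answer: Add(5, Mul(-38, I, Pow(73, Rational(1, 2)))) ≈ Add(5.0000, Mul(-324.67, I))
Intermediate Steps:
p = Mul(I, Pow(73, Rational(1, 2))) (p = Pow(-73, Rational(1, 2)) = Mul(I, Pow(73, Rational(1, 2))) ≈ Mul(8.5440, I))
Add(Function('G')(-9, 23), Mul(Function('j')(-13, P), p)) = Add(5, Mul(-38, Mul(I, Pow(73, Rational(1, 2))))) = Add(5, Mul(-38, I, Pow(73, Rational(1, 2))))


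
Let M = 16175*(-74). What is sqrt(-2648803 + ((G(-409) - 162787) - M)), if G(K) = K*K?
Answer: I*sqrt(1447359) ≈ 1203.1*I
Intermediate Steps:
G(K) = K**2
M = -1196950
sqrt(-2648803 + ((G(-409) - 162787) - M)) = sqrt(-2648803 + (((-409)**2 - 162787) - 1*(-1196950))) = sqrt(-2648803 + ((167281 - 162787) + 1196950)) = sqrt(-2648803 + (4494 + 1196950)) = sqrt(-2648803 + 1201444) = sqrt(-1447359) = I*sqrt(1447359)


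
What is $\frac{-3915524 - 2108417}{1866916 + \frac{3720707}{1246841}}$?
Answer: $- \frac{7510896620381}{2327751133063} \approx -3.2267$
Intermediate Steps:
$\frac{-3915524 - 2108417}{1866916 + \frac{3720707}{1246841}} = - \frac{6023941}{1866916 + 3720707 \cdot \frac{1}{1246841}} = - \frac{6023941}{1866916 + \frac{3720707}{1246841}} = - \frac{6023941}{\frac{2327751133063}{1246841}} = \left(-6023941\right) \frac{1246841}{2327751133063} = - \frac{7510896620381}{2327751133063}$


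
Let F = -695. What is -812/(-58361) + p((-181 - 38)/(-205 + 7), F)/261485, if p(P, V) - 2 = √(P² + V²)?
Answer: 212442542/15260526085 + √2104062229/17258010 ≈ 0.016579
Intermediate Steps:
p(P, V) = 2 + √(P² + V²)
-812/(-58361) + p((-181 - 38)/(-205 + 7), F)/261485 = -812/(-58361) + (2 + √(((-181 - 38)/(-205 + 7))² + (-695)²))/261485 = -812*(-1/58361) + (2 + √((-219/(-198))² + 483025))*(1/261485) = 812/58361 + (2 + √((-219*(-1/198))² + 483025))*(1/261485) = 812/58361 + (2 + √((73/66)² + 483025))*(1/261485) = 812/58361 + (2 + √(5329/4356 + 483025))*(1/261485) = 812/58361 + (2 + √(2104062229/4356))*(1/261485) = 812/58361 + (2 + √2104062229/66)*(1/261485) = 812/58361 + (2/261485 + √2104062229/17258010) = 212442542/15260526085 + √2104062229/17258010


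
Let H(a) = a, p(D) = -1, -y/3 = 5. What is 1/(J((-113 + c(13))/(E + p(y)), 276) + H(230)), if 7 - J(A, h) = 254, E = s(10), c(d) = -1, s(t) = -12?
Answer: -1/17 ≈ -0.058824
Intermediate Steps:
y = -15 (y = -3*5 = -15)
E = -12
J(A, h) = -247 (J(A, h) = 7 - 1*254 = 7 - 254 = -247)
1/(J((-113 + c(13))/(E + p(y)), 276) + H(230)) = 1/(-247 + 230) = 1/(-17) = -1/17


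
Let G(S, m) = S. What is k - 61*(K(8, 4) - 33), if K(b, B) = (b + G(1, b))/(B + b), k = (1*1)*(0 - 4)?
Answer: 7853/4 ≈ 1963.3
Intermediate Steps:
k = -4 (k = 1*(-4) = -4)
K(b, B) = (1 + b)/(B + b) (K(b, B) = (b + 1)/(B + b) = (1 + b)/(B + b))
k - 61*(K(8, 4) - 33) = -4 - 61*((1 + 8)/(4 + 8) - 33) = -4 - 61*(9/12 - 33) = -4 - 61*((1/12)*9 - 33) = -4 - 61*(3/4 - 33) = -4 - 61*(-129/4) = -4 + 7869/4 = 7853/4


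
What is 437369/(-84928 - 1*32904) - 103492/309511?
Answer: -147565185903/36470300152 ≈ -4.0462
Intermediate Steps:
437369/(-84928 - 1*32904) - 103492/309511 = 437369/(-84928 - 32904) - 103492*1/309511 = 437369/(-117832) - 103492/309511 = 437369*(-1/117832) - 103492/309511 = -437369/117832 - 103492/309511 = -147565185903/36470300152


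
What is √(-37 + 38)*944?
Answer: 944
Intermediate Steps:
√(-37 + 38)*944 = √1*944 = 1*944 = 944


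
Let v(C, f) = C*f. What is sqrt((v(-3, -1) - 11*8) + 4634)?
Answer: sqrt(4549) ≈ 67.446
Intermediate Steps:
sqrt((v(-3, -1) - 11*8) + 4634) = sqrt((-3*(-1) - 11*8) + 4634) = sqrt((3 - 88) + 4634) = sqrt(-85 + 4634) = sqrt(4549)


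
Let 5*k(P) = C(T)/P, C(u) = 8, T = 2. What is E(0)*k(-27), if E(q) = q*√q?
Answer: 0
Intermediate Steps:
k(P) = 8/(5*P) (k(P) = (8/P)/5 = 8/(5*P))
E(q) = q^(3/2)
E(0)*k(-27) = 0^(3/2)*((8/5)/(-27)) = 0*((8/5)*(-1/27)) = 0*(-8/135) = 0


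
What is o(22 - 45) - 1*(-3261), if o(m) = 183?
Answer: 3444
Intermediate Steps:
o(22 - 45) - 1*(-3261) = 183 - 1*(-3261) = 183 + 3261 = 3444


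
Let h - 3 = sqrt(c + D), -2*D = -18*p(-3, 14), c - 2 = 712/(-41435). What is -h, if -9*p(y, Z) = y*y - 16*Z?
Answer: -3 - sqrt(372528950105)/41435 ≈ -17.730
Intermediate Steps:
c = 82158/41435 (c = 2 + 712/(-41435) = 2 + 712*(-1/41435) = 2 - 712/41435 = 82158/41435 ≈ 1.9828)
p(y, Z) = -y**2/9 + 16*Z/9 (p(y, Z) = -(y*y - 16*Z)/9 = -(y**2 - 16*Z)/9 = -y**2/9 + 16*Z/9)
D = 215 (D = -(-9)*(-1/9*(-3)**2 + (16/9)*14) = -(-9)*(-1/9*9 + 224/9) = -(-9)*(-1 + 224/9) = -(-9)*215/9 = -1/2*(-430) = 215)
h = 3 + sqrt(372528950105)/41435 (h = 3 + sqrt(82158/41435 + 215) = 3 + sqrt(8990683/41435) = 3 + sqrt(372528950105)/41435 ≈ 17.730)
-h = -(3 + sqrt(372528950105)/41435) = -3 - sqrt(372528950105)/41435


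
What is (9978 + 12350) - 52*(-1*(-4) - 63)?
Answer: 25396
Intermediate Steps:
(9978 + 12350) - 52*(-1*(-4) - 63) = 22328 - 52*(4 - 63) = 22328 - 52*(-59) = 22328 + 3068 = 25396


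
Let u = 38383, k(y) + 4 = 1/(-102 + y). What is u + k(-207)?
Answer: 11859110/309 ≈ 38379.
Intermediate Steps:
k(y) = -4 + 1/(-102 + y)
u + k(-207) = 38383 + (409 - 4*(-207))/(-102 - 207) = 38383 + (409 + 828)/(-309) = 38383 - 1/309*1237 = 38383 - 1237/309 = 11859110/309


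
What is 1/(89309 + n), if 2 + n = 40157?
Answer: 1/129464 ≈ 7.7242e-6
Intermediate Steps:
n = 40155 (n = -2 + 40157 = 40155)
1/(89309 + n) = 1/(89309 + 40155) = 1/129464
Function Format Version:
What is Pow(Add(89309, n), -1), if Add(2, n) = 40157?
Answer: Rational(1, 129464) ≈ 7.7242e-6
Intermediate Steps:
n = 40155 (n = Add(-2, 40157) = 40155)
Pow(Add(89309, n), -1) = Pow(Add(89309, 40155), -1) = Pow(129464, -1) = Rational(1, 129464)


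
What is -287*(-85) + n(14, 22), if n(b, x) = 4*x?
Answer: 24483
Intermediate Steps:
-287*(-85) + n(14, 22) = -287*(-85) + 4*22 = 24395 + 88 = 24483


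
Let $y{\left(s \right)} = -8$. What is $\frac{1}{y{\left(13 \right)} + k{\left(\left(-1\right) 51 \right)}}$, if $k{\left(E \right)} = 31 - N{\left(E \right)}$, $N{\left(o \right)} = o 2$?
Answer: $\frac{1}{125} \approx 0.008$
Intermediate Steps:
$N{\left(o \right)} = 2 o$
$k{\left(E \right)} = 31 - 2 E$
$\frac{1}{y{\left(13 \right)} + k{\left(\left(-1\right) 51 \right)}} = \frac{1}{-8 - \left(-31 + 2 \left(\left(-1\right) 51\right)\right)} = \frac{1}{-8 + \left(31 - -102\right)} = \frac{1}{-8 + \left(31 + 102\right)} = \frac{1}{-8 + 133} = \frac{1}{125}$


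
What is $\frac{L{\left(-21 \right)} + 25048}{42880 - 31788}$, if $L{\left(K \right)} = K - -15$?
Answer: $\frac{12521}{5546} \approx 2.2577$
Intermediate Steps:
$L{\left(K \right)} = 15 + K$ ($L{\left(K \right)} = K + 15 = 15 + K$)
$\frac{L{\left(-21 \right)} + 25048}{42880 - 31788} = \frac{\left(15 - 21\right) + 25048}{42880 - 31788} = \frac{-6 + 25048}{11092} = 25042 \cdot \frac{1}{11092} = \frac{12521}{5546}$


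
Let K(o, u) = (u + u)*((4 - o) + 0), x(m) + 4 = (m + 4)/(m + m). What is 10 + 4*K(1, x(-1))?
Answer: -122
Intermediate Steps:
x(m) = -4 + (4 + m)/(2*m) (x(m) = -4 + (m + 4)/(m + m) = -4 + (4 + m)/((2*m)) = -4 + (4 + m)*(1/(2*m)) = -4 + (4 + m)/(2*m))
K(o, u) = 2*u*(4 - o) (K(o, u) = (2*u)*(4 - o) = 2*u*(4 - o))
10 + 4*K(1, x(-1)) = 10 + 4*(2*(-7/2 + 2/(-1))*(4 - 1*1)) = 10 + 4*(2*(-7/2 + 2*(-1))*(4 - 1)) = 10 + 4*(2*(-7/2 - 2)*3) = 10 + 4*(2*(-11/2)*3) = 10 + 4*(-33) = 10 - 132 = -122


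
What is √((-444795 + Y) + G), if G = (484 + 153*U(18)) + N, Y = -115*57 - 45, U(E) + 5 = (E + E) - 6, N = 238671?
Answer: I*√208415 ≈ 456.52*I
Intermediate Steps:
U(E) = -11 + 2*E (U(E) = -5 + ((E + E) - 6) = -5 + (2*E - 6) = -5 + (-6 + 2*E) = -11 + 2*E)
Y = -6600 (Y = -6555 - 45 = -6600)
G = 242980 (G = (484 + 153*(-11 + 2*18)) + 238671 = (484 + 153*(-11 + 36)) + 238671 = (484 + 153*25) + 238671 = (484 + 3825) + 238671 = 4309 + 238671 = 242980)
√((-444795 + Y) + G) = √((-444795 - 6600) + 242980) = √(-451395 + 242980) = √(-208415) = I*√208415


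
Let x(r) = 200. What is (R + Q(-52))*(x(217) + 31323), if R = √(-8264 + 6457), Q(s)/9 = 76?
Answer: 21561732 + 31523*I*√1807 ≈ 2.1562e+7 + 1.34e+6*I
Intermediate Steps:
Q(s) = 684 (Q(s) = 9*76 = 684)
R = I*√1807 (R = √(-1807) = I*√1807 ≈ 42.509*I)
(R + Q(-52))*(x(217) + 31323) = (I*√1807 + 684)*(200 + 31323) = (684 + I*√1807)*31523 = 21561732 + 31523*I*√1807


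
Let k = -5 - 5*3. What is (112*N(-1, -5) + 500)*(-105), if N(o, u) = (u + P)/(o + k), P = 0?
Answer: -55300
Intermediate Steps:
k = -20 (k = -5 - 15 = -20)
N(o, u) = u/(-20 + o) (N(o, u) = (u + 0)/(o - 20) = u/(-20 + o))
(112*N(-1, -5) + 500)*(-105) = (112*(-5/(-20 - 1)) + 500)*(-105) = (112*(-5/(-21)) + 500)*(-105) = (112*(-5*(-1/21)) + 500)*(-105) = (112*(5/21) + 500)*(-105) = (80/3 + 500)*(-105) = (1580/3)*(-105) = -55300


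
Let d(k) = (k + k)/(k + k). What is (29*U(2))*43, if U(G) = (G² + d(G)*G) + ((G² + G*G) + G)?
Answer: 19952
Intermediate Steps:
d(k) = 1 (d(k) = (2*k)/((2*k)) = (2*k)*(1/(2*k)) = 1)
U(G) = 2*G + 3*G² (U(G) = (G² + 1*G) + ((G² + G*G) + G) = (G² + G) + ((G² + G²) + G) = (G + G²) + (2*G² + G) = (G + G²) + (G + 2*G²) = 2*G + 3*G²)
(29*U(2))*43 = (29*(2*(2 + 3*2)))*43 = (29*(2*(2 + 6)))*43 = (29*(2*8))*43 = (29*16)*43 = 464*43 = 19952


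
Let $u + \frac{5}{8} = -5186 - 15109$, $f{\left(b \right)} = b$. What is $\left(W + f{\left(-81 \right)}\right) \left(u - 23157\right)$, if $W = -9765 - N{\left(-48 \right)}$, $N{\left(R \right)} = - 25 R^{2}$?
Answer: $- \frac{8300146617}{4} \approx -2.075 \cdot 10^{9}$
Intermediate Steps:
$u = - \frac{162365}{8}$ ($u = - \frac{5}{8} - 20295 = - \frac{162365}{8} \approx -20296.0$)
$W = 47835$ ($W = -9765 - - 25 \left(-48\right)^{2} = -9765 - \left(-25\right) 2304 = -9765 - -57600 = -9765 + 57600 = 47835$)
$\left(W + f{\left(-81 \right)}\right) \left(u - 23157\right) = \left(47835 - 81\right) \left(- \frac{162365}{8} - 23157\right) = 47754 \left(- \frac{347621}{8}\right) = - \frac{8300146617}{4}$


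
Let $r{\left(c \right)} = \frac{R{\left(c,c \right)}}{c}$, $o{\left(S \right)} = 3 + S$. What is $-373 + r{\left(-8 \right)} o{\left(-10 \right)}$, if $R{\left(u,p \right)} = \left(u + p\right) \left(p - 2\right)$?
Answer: $-233$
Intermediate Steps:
$R{\left(u,p \right)} = \left(-2 + p\right) \left(p + u\right)$ ($R{\left(u,p \right)} = \left(p + u\right) \left(-2 + p\right) = \left(-2 + p\right) \left(p + u\right)$)
$r{\left(c \right)} = \frac{- 4 c + 2 c^{2}}{c}$ ($r{\left(c \right)} = \frac{c^{2} - 2 c - 2 c + c c}{c} = \frac{c^{2} - 2 c - 2 c + c^{2}}{c} = \frac{- 4 c + 2 c^{2}}{c}$)
$-373 + r{\left(-8 \right)} o{\left(-10 \right)} = -373 + \left(-4 + 2 \left(-8\right)\right) \left(3 - 10\right) = -373 + \left(-4 - 16\right) \left(-7\right) = -373 - -140 = -373 + 140 = -233$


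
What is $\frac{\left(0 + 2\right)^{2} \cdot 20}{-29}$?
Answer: $- \frac{80}{29} \approx -2.7586$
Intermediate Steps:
$\frac{\left(0 + 2\right)^{2} \cdot 20}{-29} = - \frac{2^{2} \cdot 20}{29} = - \frac{4 \cdot 20}{29} = \left(- \frac{1}{29}\right) 80 = - \frac{80}{29}$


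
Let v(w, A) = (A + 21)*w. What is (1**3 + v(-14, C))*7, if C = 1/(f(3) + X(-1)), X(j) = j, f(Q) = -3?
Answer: -4053/2 ≈ -2026.5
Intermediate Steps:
C = -1/4 (C = 1/(-3 - 1) = 1/(-4) = -1/4 ≈ -0.25000)
v(w, A) = w*(21 + A) (v(w, A) = (21 + A)*w = w*(21 + A))
(1**3 + v(-14, C))*7 = (1**3 - 14*(21 - 1/4))*7 = (1 - 14*83/4)*7 = (1 - 581/2)*7 = -579/2*7 = -4053/2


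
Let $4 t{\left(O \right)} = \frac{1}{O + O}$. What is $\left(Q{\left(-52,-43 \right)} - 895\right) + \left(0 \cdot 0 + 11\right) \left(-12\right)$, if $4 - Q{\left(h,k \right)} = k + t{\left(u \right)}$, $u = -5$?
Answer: $- \frac{39199}{40} \approx -979.97$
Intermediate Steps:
$t{\left(O \right)} = \frac{1}{8 O}$ ($t{\left(O \right)} = \frac{1}{4 \left(O + O\right)} = \frac{1}{4 \cdot 2 O} = \frac{\frac{1}{2} \frac{1}{O}}{4} = \frac{1}{8 O}$)
$Q{\left(h,k \right)} = \frac{161}{40} - k$ ($Q{\left(h,k \right)} = 4 - \left(k + \frac{1}{8 \left(-5\right)}\right) = 4 - \left(k + \frac{1}{8} \left(- \frac{1}{5}\right)\right) = 4 - \left(k - \frac{1}{40}\right) = 4 - \left(- \frac{1}{40} + k\right) = \frac{161}{40} - k$)
$\left(Q{\left(-52,-43 \right)} - 895\right) + \left(0 \cdot 0 + 11\right) \left(-12\right) = \left(\left(\frac{161}{40} - -43\right) - 895\right) + \left(0 \cdot 0 + 11\right) \left(-12\right) = \left(\left(\frac{161}{40} + 43\right) - 895\right) + \left(0 + 11\right) \left(-12\right) = \left(\frac{1881}{40} - 895\right) + 11 \left(-12\right) = - \frac{33919}{40} - 132 = - \frac{39199}{40}$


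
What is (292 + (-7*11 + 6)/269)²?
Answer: 6158639529/72361 ≈ 85110.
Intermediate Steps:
(292 + (-7*11 + 6)/269)² = (292 + (-77 + 6)*(1/269))² = (292 - 71*1/269)² = (292 - 71/269)² = (78477/269)² = 6158639529/72361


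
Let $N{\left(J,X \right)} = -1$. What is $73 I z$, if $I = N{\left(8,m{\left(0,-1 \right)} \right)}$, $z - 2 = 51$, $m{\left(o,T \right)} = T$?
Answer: $-3869$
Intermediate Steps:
$z = 53$ ($z = 2 + 51 = 53$)
$I = -1$
$73 I z = 73 \left(-1\right) 53 = \left(-73\right) 53 = -3869$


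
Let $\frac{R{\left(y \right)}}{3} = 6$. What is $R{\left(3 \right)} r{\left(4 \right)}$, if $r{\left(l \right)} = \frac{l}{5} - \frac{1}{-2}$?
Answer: $\frac{117}{5} \approx 23.4$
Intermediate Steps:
$R{\left(y \right)} = 18$ ($R{\left(y \right)} = 3 \cdot 6 = 18$)
$r{\left(l \right)} = \frac{1}{2} + \frac{l}{5}$ ($r{\left(l \right)} = l \frac{1}{5} - - \frac{1}{2} = \frac{l}{5} + \frac{1}{2} = \frac{1}{2} + \frac{l}{5}$)
$R{\left(3 \right)} r{\left(4 \right)} = 18 \left(\frac{1}{2} + \frac{1}{5} \cdot 4\right) = 18 \left(\frac{1}{2} + \frac{4}{5}\right) = 18 \cdot \frac{13}{10} = \frac{117}{5}$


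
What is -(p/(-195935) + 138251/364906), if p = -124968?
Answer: -72689782693/71497857110 ≈ -1.0167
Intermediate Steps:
-(p/(-195935) + 138251/364906) = -(-124968/(-195935) + 138251/364906) = -(-124968*(-1/195935) + 138251*(1/364906)) = -(124968/195935 + 138251/364906) = -1*72689782693/71497857110 = -72689782693/71497857110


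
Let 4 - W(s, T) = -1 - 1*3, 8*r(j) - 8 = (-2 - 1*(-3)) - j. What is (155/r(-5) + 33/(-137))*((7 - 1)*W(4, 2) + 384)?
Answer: 36594288/959 ≈ 38159.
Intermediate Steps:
r(j) = 9/8 - j/8 (r(j) = 1 + ((-2 - 1*(-3)) - j)/8 = 1 + ((-2 + 3) - j)/8 = 1 + (1 - j)/8 = 1 + (1/8 - j/8) = 9/8 - j/8)
W(s, T) = 8 (W(s, T) = 4 - (-1 - 1*3) = 4 - (-1 - 3) = 4 - 1*(-4) = 4 + 4 = 8)
(155/r(-5) + 33/(-137))*((7 - 1)*W(4, 2) + 384) = (155/(9/8 - 1/8*(-5)) + 33/(-137))*((7 - 1)*8 + 384) = (155/(9/8 + 5/8) + 33*(-1/137))*(6*8 + 384) = (155/(7/4) - 33/137)*(48 + 384) = (155*(4/7) - 33/137)*432 = (620/7 - 33/137)*432 = (84709/959)*432 = 36594288/959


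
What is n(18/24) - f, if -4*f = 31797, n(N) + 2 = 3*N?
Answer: 15899/2 ≈ 7949.5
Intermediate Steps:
n(N) = -2 + 3*N
f = -31797/4 (f = -¼*31797 = -31797/4 ≈ -7949.3)
n(18/24) - f = (-2 + 3*(18/24)) - 1*(-31797/4) = (-2 + 3*(18*(1/24))) + 31797/4 = (-2 + 3*(¾)) + 31797/4 = (-2 + 9/4) + 31797/4 = ¼ + 31797/4 = 15899/2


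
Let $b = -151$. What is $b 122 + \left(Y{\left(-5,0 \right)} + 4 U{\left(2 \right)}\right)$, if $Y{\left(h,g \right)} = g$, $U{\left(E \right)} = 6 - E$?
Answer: $-18406$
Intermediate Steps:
$b 122 + \left(Y{\left(-5,0 \right)} + 4 U{\left(2 \right)}\right) = \left(-151\right) 122 + \left(0 + 4 \left(6 - 2\right)\right) = -18422 + \left(0 + 4 \left(6 - 2\right)\right) = -18422 + \left(0 + 4 \cdot 4\right) = -18422 + \left(0 + 16\right) = -18422 + 16 = -18406$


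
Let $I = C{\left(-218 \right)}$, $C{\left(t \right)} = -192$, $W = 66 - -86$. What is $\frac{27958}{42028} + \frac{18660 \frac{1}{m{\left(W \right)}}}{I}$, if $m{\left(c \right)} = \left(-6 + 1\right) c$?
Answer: $\frac{152377}{192128} \approx 0.7931$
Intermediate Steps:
$W = 152$ ($W = 66 + 86 = 152$)
$m{\left(c \right)} = - 5 c$
$I = -192$
$\frac{27958}{42028} + \frac{18660 \frac{1}{m{\left(W \right)}}}{I} = \frac{27958}{42028} + \frac{18660 \frac{1}{\left(-5\right) 152}}{-192} = 27958 \cdot \frac{1}{42028} + \frac{18660}{-760} \left(- \frac{1}{192}\right) = \frac{1997}{3002} + 18660 \left(- \frac{1}{760}\right) \left(- \frac{1}{192}\right) = \frac{1997}{3002} - - \frac{311}{2432} = \frac{1997}{3002} + \frac{311}{2432} = \frac{152377}{192128}$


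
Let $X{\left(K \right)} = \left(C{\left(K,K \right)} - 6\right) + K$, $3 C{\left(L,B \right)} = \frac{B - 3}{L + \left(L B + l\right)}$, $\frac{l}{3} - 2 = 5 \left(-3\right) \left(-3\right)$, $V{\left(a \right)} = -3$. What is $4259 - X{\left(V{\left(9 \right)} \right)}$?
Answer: $\frac{627398}{147} \approx 4268.0$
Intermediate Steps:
$l = 141$ ($l = 6 + 3 \cdot 5 \left(-3\right) \left(-3\right) = 6 + 3 \left(\left(-15\right) \left(-3\right)\right) = 6 + 3 \cdot 45 = 6 + 135 = 141$)
$C{\left(L,B \right)} = \frac{-3 + B}{3 \left(141 + L + B L\right)}$ ($C{\left(L,B \right)} = \frac{\left(B - 3\right) \frac{1}{L + \left(L B + 141\right)}}{3} = \frac{\left(-3 + B\right) \frac{1}{L + \left(B L + 141\right)}}{3} = \frac{\left(-3 + B\right) \frac{1}{L + \left(141 + B L\right)}}{3} = \frac{\left(-3 + B\right) \frac{1}{141 + L + B L}}{3} = \frac{\frac{1}{141 + L + B L} \left(-3 + B\right)}{3} = \frac{-3 + B}{3 \left(141 + L + B L\right)}$)
$X{\left(K \right)} = -6 + K + \frac{-1 + \frac{K}{3}}{141 + K + K^{2}}$ ($X{\left(K \right)} = \left(\frac{-1 + \frac{K}{3}}{141 + K + K K} - 6\right) + K = \left(\frac{-1 + \frac{K}{3}}{141 + K + K^{2}} - 6\right) + K = \left(-6 + \frac{-1 + \frac{K}{3}}{141 + K + K^{2}}\right) + K = -6 + K + \frac{-1 + \frac{K}{3}}{141 + K + K^{2}}$)
$4259 - X{\left(V{\left(9 \right)} \right)} = 4259 - \frac{-1 + \frac{1}{3} \left(-3\right) + \left(-6 - 3\right) \left(141 - 3 + \left(-3\right)^{2}\right)}{141 - 3 + \left(-3\right)^{2}} = 4259 - \frac{-1 - 1 - 9 \left(141 - 3 + 9\right)}{141 - 3 + 9} = 4259 - \frac{-1 - 1 - 1323}{147} = 4259 - \frac{1}{147} \left(-1325\right) = 4259 - - \frac{1325}{147} = 4259 + \frac{1325}{147} = \frac{627398}{147}$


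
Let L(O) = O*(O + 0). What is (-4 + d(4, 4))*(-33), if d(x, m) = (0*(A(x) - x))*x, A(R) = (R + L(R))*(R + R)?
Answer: 132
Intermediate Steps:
L(O) = O² (L(O) = O*O = O²)
A(R) = 2*R*(R + R²) (A(R) = (R + R²)*(R + R) = (R + R²)*(2*R) = 2*R*(R + R²))
d(x, m) = 0 (d(x, m) = (0*(2*x²*(1 + x) - x))*x = (0*(-x + 2*x²*(1 + x)))*x = 0*x = 0)
(-4 + d(4, 4))*(-33) = (-4 + 0)*(-33) = -4*(-33) = 132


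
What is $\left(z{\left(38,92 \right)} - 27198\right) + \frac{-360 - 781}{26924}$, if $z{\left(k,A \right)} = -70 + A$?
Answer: $- \frac{731687765}{26924} \approx -27176.0$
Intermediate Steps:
$\left(z{\left(38,92 \right)} - 27198\right) + \frac{-360 - 781}{26924} = \left(\left(-70 + 92\right) - 27198\right) + \frac{-360 - 781}{26924} = \left(22 - 27198\right) - \frac{1141}{26924} = -27176 - \frac{1141}{26924} = - \frac{731687765}{26924}$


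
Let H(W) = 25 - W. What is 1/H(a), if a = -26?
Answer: 1/51 ≈ 0.019608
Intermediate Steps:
1/H(a) = 1/(25 - 1*(-26)) = 1/(25 + 26) = 1/51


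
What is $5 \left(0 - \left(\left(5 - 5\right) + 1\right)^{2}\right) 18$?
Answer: $-90$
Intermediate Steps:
$5 \left(0 - \left(\left(5 - 5\right) + 1\right)^{2}\right) 18 = 5 \left(0 - \left(0 + 1\right)^{2}\right) 18 = 5 \left(0 - 1^{2}\right) 18 = 5 \left(0 - 1\right) 18 = 5 \left(-1\right) 18 = \left(-5\right) 18 = -90$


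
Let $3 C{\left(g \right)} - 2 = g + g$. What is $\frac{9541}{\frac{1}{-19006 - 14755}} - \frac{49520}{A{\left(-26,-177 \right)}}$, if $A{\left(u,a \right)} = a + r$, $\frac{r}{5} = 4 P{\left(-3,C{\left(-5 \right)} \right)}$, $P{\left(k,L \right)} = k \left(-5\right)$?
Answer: $- \frac{39620034743}{123} \approx -3.2211 \cdot 10^{8}$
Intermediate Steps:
$C{\left(g \right)} = \frac{2}{3} + \frac{2 g}{3}$ ($C{\left(g \right)} = \frac{2}{3} + \frac{g + g}{3} = \frac{2}{3} + \frac{2 g}{3}$)
$P{\left(k,L \right)} = - 5 k$
$r = 300$ ($r = 5 \cdot 4 \left(\left(-5\right) \left(-3\right)\right) = 5 \cdot 4 \cdot 15 = 5 \cdot 60 = 300$)
$A{\left(u,a \right)} = 300 + a$ ($A{\left(u,a \right)} = a + 300 = 300 + a$)
$\frac{9541}{\frac{1}{-19006 - 14755}} - \frac{49520}{A{\left(-26,-177 \right)}} = \frac{9541}{\frac{1}{-19006 - 14755}} - \frac{49520}{300 - 177} = \frac{9541}{\frac{1}{-19006 - 14755}} - \frac{49520}{123} = \frac{9541}{\frac{1}{-33761}} - \frac{49520}{123} = \frac{9541}{- \frac{1}{33761}} - \frac{49520}{123} = 9541 \left(-33761\right) - \frac{49520}{123} = -322113701 - \frac{49520}{123} = - \frac{39620034743}{123}$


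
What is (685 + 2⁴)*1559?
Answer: 1092859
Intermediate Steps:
(685 + 2⁴)*1559 = (685 + 16)*1559 = 701*1559 = 1092859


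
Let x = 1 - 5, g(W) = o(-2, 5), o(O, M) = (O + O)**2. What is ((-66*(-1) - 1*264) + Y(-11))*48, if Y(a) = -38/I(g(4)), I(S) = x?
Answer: -9048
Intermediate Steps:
o(O, M) = 4*O**2 (o(O, M) = (2*O)**2 = 4*O**2)
g(W) = 16 (g(W) = 4*(-2)**2 = 4*4 = 16)
x = -4
I(S) = -4
Y(a) = 19/2 (Y(a) = -38/(-4) = -38*(-1/4) = 19/2)
((-66*(-1) - 1*264) + Y(-11))*48 = ((-66*(-1) - 1*264) + 19/2)*48 = ((66 - 264) + 19/2)*48 = (-198 + 19/2)*48 = -377/2*48 = -9048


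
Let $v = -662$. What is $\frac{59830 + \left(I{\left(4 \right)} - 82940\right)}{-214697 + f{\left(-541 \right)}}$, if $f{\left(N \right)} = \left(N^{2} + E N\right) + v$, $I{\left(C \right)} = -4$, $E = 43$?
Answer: $- \frac{23114}{54059} \approx -0.42757$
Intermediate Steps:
$f{\left(N \right)} = -662 + N^{2} + 43 N$ ($f{\left(N \right)} = \left(N^{2} + 43 N\right) - 662 = -662 + N^{2} + 43 N$)
$\frac{59830 + \left(I{\left(4 \right)} - 82940\right)}{-214697 + f{\left(-541 \right)}} = \frac{59830 - 82944}{-214697 + \left(-662 + \left(-541\right)^{2} + 43 \left(-541\right)\right)} = \frac{59830 - 82944}{-214697 - -268756} = \frac{59830 - 82944}{-214697 + 268756} = - \frac{23114}{54059}$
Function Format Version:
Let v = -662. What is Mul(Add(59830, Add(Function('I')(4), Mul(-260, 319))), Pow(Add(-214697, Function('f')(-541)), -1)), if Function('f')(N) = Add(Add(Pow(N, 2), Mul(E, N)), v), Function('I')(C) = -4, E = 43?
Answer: Rational(-23114, 54059) ≈ -0.42757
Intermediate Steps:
Function('f')(N) = Add(-662, Pow(N, 2), Mul(43, N)) (Function('f')(N) = Add(Add(Pow(N, 2), Mul(43, N)), -662) = Add(-662, Pow(N, 2), Mul(43, N)))
Mul(Add(59830, Add(Function('I')(4), Mul(-260, 319))), Pow(Add(-214697, Function('f')(-541)), -1)) = Mul(Add(59830, Add(-4, Mul(-260, 319))), Pow(Add(-214697, Add(-662, Pow(-541, 2), Mul(43, -541))), -1)) = Mul(Add(59830, Add(-4, -82940)), Pow(Add(-214697, Add(-662, 292681, -23263)), -1)) = Mul(Add(59830, -82944), Pow(Add(-214697, 268756), -1)) = Mul(-23114, Pow(54059, -1)) = Mul(-23114, Rational(1, 54059)) = Rational(-23114, 54059)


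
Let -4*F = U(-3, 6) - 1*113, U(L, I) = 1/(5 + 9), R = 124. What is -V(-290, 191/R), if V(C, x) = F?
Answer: -1581/56 ≈ -28.232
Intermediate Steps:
U(L, I) = 1/14
F = 1581/56 (F = -(1/14 - 1*113)/4 = -(1/14 - 113)/4 = -¼*(-1581/14) = 1581/56 ≈ 28.232)
V(C, x) = 1581/56
-V(-290, 191/R) = -1*1581/56 = -1581/56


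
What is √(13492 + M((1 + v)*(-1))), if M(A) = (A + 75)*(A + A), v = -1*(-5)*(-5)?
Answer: 2*√4561 ≈ 135.07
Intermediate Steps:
v = -25 (v = 5*(-5) = -25)
M(A) = 2*A*(75 + A) (M(A) = (75 + A)*(2*A) = 2*A*(75 + A))
√(13492 + M((1 + v)*(-1))) = √(13492 + 2*((1 - 25)*(-1))*(75 + (1 - 25)*(-1))) = √(13492 + 2*(-24*(-1))*(75 - 24*(-1))) = √(13492 + 2*24*(75 + 24)) = √(13492 + 2*24*99) = √(13492 + 4752) = √18244 = 2*√4561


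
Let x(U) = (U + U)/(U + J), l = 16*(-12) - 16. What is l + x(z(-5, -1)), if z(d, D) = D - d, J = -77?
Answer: -15192/73 ≈ -208.11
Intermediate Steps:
l = -208 (l = -192 - 16 = -208)
x(U) = 2*U/(-77 + U) (x(U) = (U + U)/(U - 77) = (2*U)/(-77 + U) = 2*U/(-77 + U))
l + x(z(-5, -1)) = -208 + 2*(-1 - 1*(-5))/(-77 + (-1 - 1*(-5))) = -208 + 2*(-1 + 5)/(-77 + (-1 + 5)) = -208 + 2*4/(-77 + 4) = -208 + 2*4/(-73) = -208 + 2*4*(-1/73) = -208 - 8/73 = -15192/73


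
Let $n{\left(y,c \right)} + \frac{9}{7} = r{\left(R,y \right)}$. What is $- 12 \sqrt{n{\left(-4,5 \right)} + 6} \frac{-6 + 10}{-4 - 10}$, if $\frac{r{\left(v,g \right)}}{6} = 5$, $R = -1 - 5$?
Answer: $\frac{216 \sqrt{21}}{49} \approx 20.201$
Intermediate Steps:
$R = -6$
$r{\left(v,g \right)} = 30$ ($r{\left(v,g \right)} = 6 \cdot 5 = 30$)
$n{\left(y,c \right)} = \frac{201}{7}$ ($n{\left(y,c \right)} = - \frac{9}{7} + 30 = \frac{201}{7}$)
$- 12 \sqrt{n{\left(-4,5 \right)} + 6} \frac{-6 + 10}{-4 - 10} = - 12 \sqrt{\frac{201}{7} + 6} \frac{-6 + 10}{-4 - 10} = - 12 \sqrt{\frac{243}{7}} \frac{4}{-14} = - 12 \frac{9 \sqrt{21}}{7} \cdot 4 \left(- \frac{1}{14}\right) = - \frac{108 \sqrt{21}}{7} \left(- \frac{2}{7}\right) = \frac{216 \sqrt{21}}{49}$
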